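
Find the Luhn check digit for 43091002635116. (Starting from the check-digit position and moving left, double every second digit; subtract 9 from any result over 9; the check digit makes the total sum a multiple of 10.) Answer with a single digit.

Partial digits right→left: 6 1 1 5 3 6 2 0 0 1 9 0 3 4
Double every second digit counting from the check-digit position (so the 1st, 3rd, 5th, ... of the partial from the right).
  doubled (with −9 where >9): 3 2 6 4 0 9 6 → sum 30
  kept as-is: 1 5 6 0 1 0 4 → sum 17
Total = 30 + 17 = 47.
Check digit = (10 − (47 mod 10)) mod 10 = 3.

3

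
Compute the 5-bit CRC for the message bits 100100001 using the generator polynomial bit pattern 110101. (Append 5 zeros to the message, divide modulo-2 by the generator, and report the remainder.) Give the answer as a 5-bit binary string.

11111

Append 5 zeros: 10010000100000. Divide by 110101 (XOR where the leading bit is 1):
  pos 0: 100100 XOR 110101 = 010001
  pos 1: 100010 XOR 110101 = 010111
  pos 2: 101110 XOR 110101 = 011011
  pos 3: 110111 XOR 110101 = 000010
  pos 7: 100000 XOR 110101 = 010101
  pos 8: 101010 XOR 110101 = 011111
Remainder (last 5 bits) = 11111. This is the CRC / FCS.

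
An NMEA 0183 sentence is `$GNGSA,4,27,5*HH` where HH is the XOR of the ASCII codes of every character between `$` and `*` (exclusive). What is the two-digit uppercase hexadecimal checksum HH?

74

XOR the ASCII codes of the payload characters:
  'G' = 0x47 → acc = 0x47
  'N' = 0x4E → acc = 0x09
  'G' = 0x47 → acc = 0x4E
  'S' = 0x53 → acc = 0x1D
  'A' = 0x41 → acc = 0x5C
  ',' = 0x2C → acc = 0x70
  '4' = 0x34 → acc = 0x44
  ',' = 0x2C → acc = 0x68
  '2' = 0x32 → acc = 0x5A
  '7' = 0x37 → acc = 0x6D
  ',' = 0x2C → acc = 0x41
  '5' = 0x35 → acc = 0x74
Checksum = 0x74.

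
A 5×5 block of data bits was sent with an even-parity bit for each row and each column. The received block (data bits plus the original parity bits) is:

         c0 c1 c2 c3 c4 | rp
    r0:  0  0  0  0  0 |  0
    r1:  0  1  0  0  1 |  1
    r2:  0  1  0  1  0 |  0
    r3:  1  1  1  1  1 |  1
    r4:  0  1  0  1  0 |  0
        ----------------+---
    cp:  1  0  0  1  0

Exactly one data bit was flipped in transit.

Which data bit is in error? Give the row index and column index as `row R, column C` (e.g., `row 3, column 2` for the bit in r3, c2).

row 1, column 2

Recompute each row's even parity and compare to rp:
  r0: data parity 0, sent rp 0 → ok
  r1: data parity 0, sent rp 1 → mismatch
  r2: data parity 0, sent rp 0 → ok
  r3: data parity 1, sent rp 1 → ok
  r4: data parity 0, sent rp 0 → ok
Recompute each column's even parity and compare to cp:
  c0: data parity 1, sent cp 1 → ok
  c1: data parity 0, sent cp 0 → ok
  c2: data parity 1, sent cp 0 → mismatch
  c3: data parity 1, sent cp 1 → ok
  c4: data parity 0, sent cp 0 → ok
Exactly one row (r1) and one column (c2) fail → the flipped bit is at their intersection.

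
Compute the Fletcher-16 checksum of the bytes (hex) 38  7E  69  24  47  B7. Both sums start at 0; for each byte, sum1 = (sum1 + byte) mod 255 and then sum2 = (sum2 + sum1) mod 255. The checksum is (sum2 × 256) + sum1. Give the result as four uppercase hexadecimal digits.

2243

Running sums (mod 255):
  after byte 0 (38): sum1=56, sum2=56
  after byte 1 (7E): sum1=182, sum2=238
  after byte 2 (69): sum1=32, sum2=15
  after byte 3 (24): sum1=68, sum2=83
  after byte 4 (47): sum1=139, sum2=222
  after byte 5 (B7): sum1=67, sum2=34
Checksum = sum2·256 + sum1 = 34·256 + 67 = 8771 = 0x2243.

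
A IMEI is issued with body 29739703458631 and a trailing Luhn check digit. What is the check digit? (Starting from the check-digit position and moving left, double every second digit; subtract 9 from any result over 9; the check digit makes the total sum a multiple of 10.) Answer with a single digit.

5

Partial digits right→left: 1 3 6 8 5 4 3 0 7 9 3 7 9 2
Double every second digit counting from the check-digit position (so the 1st, 3rd, 5th, ... of the partial from the right).
  doubled (with −9 where >9): 2 3 1 6 5 6 9 → sum 32
  kept as-is: 3 8 4 0 9 7 2 → sum 33
Total = 32 + 33 = 65.
Check digit = (10 − (65 mod 10)) mod 10 = 5.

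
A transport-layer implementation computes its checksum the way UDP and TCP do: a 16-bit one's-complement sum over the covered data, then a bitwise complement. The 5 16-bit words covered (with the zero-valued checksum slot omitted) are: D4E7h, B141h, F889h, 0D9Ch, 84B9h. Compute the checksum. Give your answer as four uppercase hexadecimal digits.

One's-complement addition (fold any carry out of bit 15 back into bit 0):
  0xD4E7 + 0xB141 = 0x18628 → wrap carry → 0x8629
  0x8629 + 0xF889 = 0x17EB2 → wrap carry → 0x7EB3
  0x7EB3 + 0x0D9C = 0x08C4F
  0x8C4F + 0x84B9 = 0x11108 → wrap carry → 0x1109
One's-complement sum = 0x1109.
Checksum = ~0x1109 & 0xFFFF = 0xEEF6.

EEF6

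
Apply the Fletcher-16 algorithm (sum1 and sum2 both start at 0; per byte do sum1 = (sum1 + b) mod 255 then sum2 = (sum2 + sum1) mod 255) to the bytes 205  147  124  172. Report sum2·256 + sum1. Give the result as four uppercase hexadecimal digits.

978A

Running sums (mod 255):
  after byte 0 (205): sum1=205, sum2=205
  after byte 1 (147): sum1=97, sum2=47
  after byte 2 (124): sum1=221, sum2=13
  after byte 3 (172): sum1=138, sum2=151
Checksum = sum2·256 + sum1 = 151·256 + 138 = 38794 = 0x978A.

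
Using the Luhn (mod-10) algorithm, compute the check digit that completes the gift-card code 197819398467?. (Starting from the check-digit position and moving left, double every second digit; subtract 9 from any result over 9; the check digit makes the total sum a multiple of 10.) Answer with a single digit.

Partial digits right→left: 7 6 4 8 9 3 9 1 8 7 9 1
Double every second digit counting from the check-digit position (so the 1st, 3rd, 5th, ... of the partial from the right).
  doubled (with −9 where >9): 5 8 9 9 7 9 → sum 47
  kept as-is: 6 8 3 1 7 1 → sum 26
Total = 47 + 26 = 73.
Check digit = (10 − (73 mod 10)) mod 10 = 7.

7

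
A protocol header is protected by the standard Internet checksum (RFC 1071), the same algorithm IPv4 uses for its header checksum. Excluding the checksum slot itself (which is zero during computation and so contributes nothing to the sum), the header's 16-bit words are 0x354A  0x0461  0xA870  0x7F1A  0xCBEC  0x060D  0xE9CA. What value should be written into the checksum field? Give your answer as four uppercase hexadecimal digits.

One's-complement addition (fold any carry out of bit 15 back into bit 0):
  0x354A + 0x0461 = 0x039AB
  0x39AB + 0xA870 = 0x0E21B
  0xE21B + 0x7F1A = 0x16135 → wrap carry → 0x6136
  0x6136 + 0xCBEC = 0x12D22 → wrap carry → 0x2D23
  0x2D23 + 0x060D = 0x03330
  0x3330 + 0xE9CA = 0x11CFA → wrap carry → 0x1CFB
One's-complement sum = 0x1CFB.
Checksum = ~0x1CFB & 0xFFFF = 0xE304.

E304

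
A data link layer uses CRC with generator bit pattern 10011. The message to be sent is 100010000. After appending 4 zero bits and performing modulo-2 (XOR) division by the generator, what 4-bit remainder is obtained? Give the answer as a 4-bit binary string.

Append 4 zeros: 1000100000000. Divide by 10011 (XOR where the leading bit is 1):
  pos 0: 10001 XOR 10011 = 00010
  pos 3: 10000 XOR 10011 = 00011
  pos 6: 11000 XOR 10011 = 01011
  pos 7: 10110 XOR 10011 = 00101
Remainder (last 4 bits) = 1010. This is the CRC / FCS.

1010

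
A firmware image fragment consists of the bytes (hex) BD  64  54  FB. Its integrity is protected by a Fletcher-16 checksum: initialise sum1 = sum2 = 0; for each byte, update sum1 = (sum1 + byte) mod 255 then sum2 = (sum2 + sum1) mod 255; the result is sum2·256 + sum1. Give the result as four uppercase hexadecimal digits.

C872

Running sums (mod 255):
  after byte 0 (BD): sum1=189, sum2=189
  after byte 1 (64): sum1=34, sum2=223
  after byte 2 (54): sum1=118, sum2=86
  after byte 3 (FB): sum1=114, sum2=200
Checksum = sum2·256 + sum1 = 200·256 + 114 = 51314 = 0xC872.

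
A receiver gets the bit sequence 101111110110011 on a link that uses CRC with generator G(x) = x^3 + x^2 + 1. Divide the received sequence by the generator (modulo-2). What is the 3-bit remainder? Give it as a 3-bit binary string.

Modulo-2 division of 101111110110011 by 1101:
  pos 0: 1011 XOR 1101 = 0110
  pos 1: 1101 XOR 1101 = 0000
  pos 5: 1110 XOR 1101 = 0011
  pos 7: 1111 XOR 1101 = 0010
  pos 9: 1000 XOR 1101 = 0101
  pos 10: 1011 XOR 1101 = 0110
  pos 11: 1101 XOR 1101 = 0000
Remainder = 000 (zero — the frame passes the CRC check).

000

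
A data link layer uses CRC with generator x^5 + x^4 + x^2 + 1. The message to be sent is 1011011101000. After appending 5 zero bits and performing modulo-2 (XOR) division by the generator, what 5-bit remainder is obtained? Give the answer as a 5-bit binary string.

Append 5 zeros: 101101110100000000. Divide by 110101 (XOR where the leading bit is 1):
  pos 0: 101101 XOR 110101 = 011000
  pos 1: 110001 XOR 110101 = 000100
  pos 4: 100101 XOR 110101 = 010000
  pos 5: 100000 XOR 110101 = 010101
  pos 6: 101010 XOR 110101 = 011111
  pos 7: 111110 XOR 110101 = 001011
  pos 9: 101100 XOR 110101 = 011001
  pos 10: 110010 XOR 110101 = 000111
Remainder (last 5 bits) = 11100. This is the CRC / FCS.

11100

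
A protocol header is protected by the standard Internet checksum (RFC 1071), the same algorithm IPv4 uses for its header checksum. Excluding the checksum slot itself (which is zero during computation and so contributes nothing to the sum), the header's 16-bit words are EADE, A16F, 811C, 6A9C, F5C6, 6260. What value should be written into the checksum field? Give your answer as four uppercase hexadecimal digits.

2FD1

One's-complement addition (fold any carry out of bit 15 back into bit 0):
  0xEADE + 0xA16F = 0x18C4D → wrap carry → 0x8C4E
  0x8C4E + 0x811C = 0x10D6A → wrap carry → 0x0D6B
  0x0D6B + 0x6A9C = 0x07807
  0x7807 + 0xF5C6 = 0x16DCD → wrap carry → 0x6DCE
  0x6DCE + 0x6260 = 0x0D02E
One's-complement sum = 0xD02E.
Checksum = ~0xD02E & 0xFFFF = 0x2FD1.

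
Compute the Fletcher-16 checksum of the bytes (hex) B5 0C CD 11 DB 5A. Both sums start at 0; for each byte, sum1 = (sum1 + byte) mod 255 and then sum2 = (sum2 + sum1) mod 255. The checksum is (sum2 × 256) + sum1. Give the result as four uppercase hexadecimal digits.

Running sums (mod 255):
  after byte 0 (B5): sum1=181, sum2=181
  after byte 1 (0C): sum1=193, sum2=119
  after byte 2 (CD): sum1=143, sum2=7
  after byte 3 (11): sum1=160, sum2=167
  after byte 4 (DB): sum1=124, sum2=36
  after byte 5 (5A): sum1=214, sum2=250
Checksum = sum2·256 + sum1 = 250·256 + 214 = 64214 = 0xFAD6.

FAD6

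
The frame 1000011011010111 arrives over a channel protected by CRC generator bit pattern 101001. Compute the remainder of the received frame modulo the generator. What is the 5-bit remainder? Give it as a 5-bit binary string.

00000

Modulo-2 division of 1000011011010111 by 101001:
  pos 0: 100001 XOR 101001 = 001000
  pos 2: 100010 XOR 101001 = 001011
  pos 4: 101111 XOR 101001 = 000110
  pos 7: 110010 XOR 101001 = 011011
  pos 8: 110111 XOR 101001 = 011110
  pos 9: 111101 XOR 101001 = 010100
  pos 10: 101001 XOR 101001 = 000000
Remainder = 00000 (zero — the frame passes the CRC check).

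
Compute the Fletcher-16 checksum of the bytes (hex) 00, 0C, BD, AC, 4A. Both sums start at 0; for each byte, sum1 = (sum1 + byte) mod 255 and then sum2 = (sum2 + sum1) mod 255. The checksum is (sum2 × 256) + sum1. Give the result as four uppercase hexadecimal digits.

Running sums (mod 255):
  after byte 0 (00): sum1=0, sum2=0
  after byte 1 (0C): sum1=12, sum2=12
  after byte 2 (BD): sum1=201, sum2=213
  after byte 3 (AC): sum1=118, sum2=76
  after byte 4 (4A): sum1=192, sum2=13
Checksum = sum2·256 + sum1 = 13·256 + 192 = 3520 = 0x0DC0.

0DC0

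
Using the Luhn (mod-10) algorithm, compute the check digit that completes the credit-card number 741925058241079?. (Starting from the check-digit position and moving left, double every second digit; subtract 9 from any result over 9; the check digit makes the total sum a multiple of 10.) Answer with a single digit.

2

Partial digits right→left: 9 7 0 1 4 2 8 5 0 5 2 9 1 4 7
Double every second digit counting from the check-digit position (so the 1st, 3rd, 5th, ... of the partial from the right).
  doubled (with −9 where >9): 9 0 8 7 0 4 2 5 → sum 35
  kept as-is: 7 1 2 5 5 9 4 → sum 33
Total = 35 + 33 = 68.
Check digit = (10 − (68 mod 10)) mod 10 = 2.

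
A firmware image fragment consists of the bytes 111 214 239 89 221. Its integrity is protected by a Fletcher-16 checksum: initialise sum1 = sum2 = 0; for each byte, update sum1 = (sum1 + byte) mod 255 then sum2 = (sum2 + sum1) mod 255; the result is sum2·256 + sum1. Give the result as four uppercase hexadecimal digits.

E86D

Running sums (mod 255):
  after byte 0 (111): sum1=111, sum2=111
  after byte 1 (214): sum1=70, sum2=181
  after byte 2 (239): sum1=54, sum2=235
  after byte 3 (89): sum1=143, sum2=123
  after byte 4 (221): sum1=109, sum2=232
Checksum = sum2·256 + sum1 = 232·256 + 109 = 59501 = 0xE86D.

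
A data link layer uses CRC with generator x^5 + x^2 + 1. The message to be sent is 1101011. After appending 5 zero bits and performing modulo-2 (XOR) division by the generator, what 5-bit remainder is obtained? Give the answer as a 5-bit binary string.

10100

Append 5 zeros: 110101100000. Divide by 100101 (XOR where the leading bit is 1):
  pos 0: 110101 XOR 100101 = 010000
  pos 1: 100001 XOR 100101 = 000100
  pos 4: 100000 XOR 100101 = 000101
Remainder (last 5 bits) = 10100. This is the CRC / FCS.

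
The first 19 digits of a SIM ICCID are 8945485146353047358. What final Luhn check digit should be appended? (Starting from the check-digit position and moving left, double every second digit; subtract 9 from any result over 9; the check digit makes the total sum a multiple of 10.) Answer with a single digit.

Partial digits right→left: 8 5 3 7 4 0 3 5 3 6 4 1 5 8 4 5 4 9 8
Double every second digit counting from the check-digit position (so the 1st, 3rd, 5th, ... of the partial from the right).
  doubled (with −9 where >9): 7 6 8 6 6 8 1 8 8 7 → sum 65
  kept as-is: 5 7 0 5 6 1 8 5 9 → sum 46
Total = 65 + 46 = 111.
Check digit = (10 − (111 mod 10)) mod 10 = 9.

9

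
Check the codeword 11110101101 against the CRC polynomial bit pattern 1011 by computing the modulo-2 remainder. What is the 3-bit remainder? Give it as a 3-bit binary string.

101

Modulo-2 division of 11110101101 by 1011:
  pos 0: 1111 XOR 1011 = 0100
  pos 1: 1000 XOR 1011 = 0011
  pos 3: 1110 XOR 1011 = 0101
  pos 4: 1011 XOR 1011 = 0000
Remainder = 101 (nonzero — an error is detected).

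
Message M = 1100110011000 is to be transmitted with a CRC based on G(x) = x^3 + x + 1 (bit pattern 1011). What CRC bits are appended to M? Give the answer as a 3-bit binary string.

Append 3 zeros: 1100110011000000. Divide by 1011 (XOR where the leading bit is 1):
  pos 0: 1100 XOR 1011 = 0111
  pos 1: 1111 XOR 1011 = 0100
  pos 2: 1001 XOR 1011 = 0010
  pos 4: 1000 XOR 1011 = 0011
  pos 6: 1111 XOR 1011 = 0100
  pos 7: 1000 XOR 1011 = 0011
  pos 9: 1100 XOR 1011 = 0111
  pos 10: 1110 XOR 1011 = 0101
  pos 11: 1010 XOR 1011 = 0001
Remainder (last 3 bits) = 010. This is the CRC / FCS.

010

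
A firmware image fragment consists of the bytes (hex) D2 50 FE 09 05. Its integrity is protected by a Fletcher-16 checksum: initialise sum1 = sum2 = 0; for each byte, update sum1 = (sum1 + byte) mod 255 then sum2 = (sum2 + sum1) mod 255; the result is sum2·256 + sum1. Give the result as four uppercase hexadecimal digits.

7330

Running sums (mod 255):
  after byte 0 (D2): sum1=210, sum2=210
  after byte 1 (50): sum1=35, sum2=245
  after byte 2 (FE): sum1=34, sum2=24
  after byte 3 (09): sum1=43, sum2=67
  after byte 4 (05): sum1=48, sum2=115
Checksum = sum2·256 + sum1 = 115·256 + 48 = 29488 = 0x7330.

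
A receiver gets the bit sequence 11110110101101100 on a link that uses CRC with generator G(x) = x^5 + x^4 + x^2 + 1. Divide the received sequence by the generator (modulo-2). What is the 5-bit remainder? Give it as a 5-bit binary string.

Modulo-2 division of 11110110101101100 by 110101:
  pos 0: 111101 XOR 110101 = 001000
  pos 2: 100010 XOR 110101 = 010111
  pos 3: 101111 XOR 110101 = 011010
  pos 4: 110100 XOR 110101 = 000001
  pos 9: 111011 XOR 110101 = 001110
  pos 11: 111000 XOR 110101 = 001101
Remainder = 01101 (nonzero — an error is detected).

01101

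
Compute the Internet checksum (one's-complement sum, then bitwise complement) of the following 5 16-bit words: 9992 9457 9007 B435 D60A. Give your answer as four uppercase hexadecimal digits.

One's-complement addition (fold any carry out of bit 15 back into bit 0):
  0x9992 + 0x9457 = 0x12DE9 → wrap carry → 0x2DEA
  0x2DEA + 0x9007 = 0x0BDF1
  0xBDF1 + 0xB435 = 0x17226 → wrap carry → 0x7227
  0x7227 + 0xD60A = 0x14831 → wrap carry → 0x4832
One's-complement sum = 0x4832.
Checksum = ~0x4832 & 0xFFFF = 0xB7CD.

B7CD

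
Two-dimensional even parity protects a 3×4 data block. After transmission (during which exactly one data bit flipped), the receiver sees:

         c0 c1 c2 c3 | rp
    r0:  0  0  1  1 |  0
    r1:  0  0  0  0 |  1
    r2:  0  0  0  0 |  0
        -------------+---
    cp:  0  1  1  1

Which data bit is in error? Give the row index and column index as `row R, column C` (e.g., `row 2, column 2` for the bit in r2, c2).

row 1, column 1

Recompute each row's even parity and compare to rp:
  r0: data parity 0, sent rp 0 → ok
  r1: data parity 0, sent rp 1 → mismatch
  r2: data parity 0, sent rp 0 → ok
Recompute each column's even parity and compare to cp:
  c0: data parity 0, sent cp 0 → ok
  c1: data parity 0, sent cp 1 → mismatch
  c2: data parity 1, sent cp 1 → ok
  c3: data parity 1, sent cp 1 → ok
Exactly one row (r1) and one column (c1) fail → the flipped bit is at their intersection.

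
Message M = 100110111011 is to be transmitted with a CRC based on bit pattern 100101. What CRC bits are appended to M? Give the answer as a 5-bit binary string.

00000

Append 5 zeros: 10011011101100000. Divide by 100101 (XOR where the leading bit is 1):
  pos 0: 100110 XOR 100101 = 000011
  pos 4: 111110 XOR 100101 = 011011
  pos 5: 110111 XOR 100101 = 010010
  pos 6: 100101 XOR 100101 = 000000
Remainder (last 5 bits) = 00000. This is the CRC / FCS.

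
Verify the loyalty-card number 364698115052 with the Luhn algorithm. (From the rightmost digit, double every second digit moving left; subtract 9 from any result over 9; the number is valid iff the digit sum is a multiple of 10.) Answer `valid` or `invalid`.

From the right, keep odd positions and double even positions (subtract 9 from any doubled value over 9):
  doubled (positions 2,4,...): 1 1 2 9 8 6 → sum 27
  kept (positions 1,3,...): 2 0 1 8 6 6 → sum 23
Total = 50.
50 mod 10 = 0, so the number is valid.

valid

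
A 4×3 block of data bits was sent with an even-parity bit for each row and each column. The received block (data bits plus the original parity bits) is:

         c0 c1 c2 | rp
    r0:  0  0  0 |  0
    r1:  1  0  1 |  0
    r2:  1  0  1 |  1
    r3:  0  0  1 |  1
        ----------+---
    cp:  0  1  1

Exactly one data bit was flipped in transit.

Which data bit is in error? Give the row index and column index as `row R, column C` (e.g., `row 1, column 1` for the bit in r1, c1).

Recompute each row's even parity and compare to rp:
  r0: data parity 0, sent rp 0 → ok
  r1: data parity 0, sent rp 0 → ok
  r2: data parity 0, sent rp 1 → mismatch
  r3: data parity 1, sent rp 1 → ok
Recompute each column's even parity and compare to cp:
  c0: data parity 0, sent cp 0 → ok
  c1: data parity 0, sent cp 1 → mismatch
  c2: data parity 1, sent cp 1 → ok
Exactly one row (r2) and one column (c1) fail → the flipped bit is at their intersection.

row 2, column 1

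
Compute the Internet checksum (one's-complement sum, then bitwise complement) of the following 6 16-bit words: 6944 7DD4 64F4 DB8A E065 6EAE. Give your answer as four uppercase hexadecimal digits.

8953

One's-complement addition (fold any carry out of bit 15 back into bit 0):
  0x6944 + 0x7DD4 = 0x0E718
  0xE718 + 0x64F4 = 0x14C0C → wrap carry → 0x4C0D
  0x4C0D + 0xDB8A = 0x12797 → wrap carry → 0x2798
  0x2798 + 0xE065 = 0x107FD → wrap carry → 0x07FE
  0x07FE + 0x6EAE = 0x076AC
One's-complement sum = 0x76AC.
Checksum = ~0x76AC & 0xFFFF = 0x8953.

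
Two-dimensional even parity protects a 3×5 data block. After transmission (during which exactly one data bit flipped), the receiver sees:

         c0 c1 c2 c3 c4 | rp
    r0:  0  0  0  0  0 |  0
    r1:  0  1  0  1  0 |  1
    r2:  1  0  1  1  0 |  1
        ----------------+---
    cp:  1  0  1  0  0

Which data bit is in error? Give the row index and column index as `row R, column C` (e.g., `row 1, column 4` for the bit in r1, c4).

row 1, column 1

Recompute each row's even parity and compare to rp:
  r0: data parity 0, sent rp 0 → ok
  r1: data parity 0, sent rp 1 → mismatch
  r2: data parity 1, sent rp 1 → ok
Recompute each column's even parity and compare to cp:
  c0: data parity 1, sent cp 1 → ok
  c1: data parity 1, sent cp 0 → mismatch
  c2: data parity 1, sent cp 1 → ok
  c3: data parity 0, sent cp 0 → ok
  c4: data parity 0, sent cp 0 → ok
Exactly one row (r1) and one column (c1) fail → the flipped bit is at their intersection.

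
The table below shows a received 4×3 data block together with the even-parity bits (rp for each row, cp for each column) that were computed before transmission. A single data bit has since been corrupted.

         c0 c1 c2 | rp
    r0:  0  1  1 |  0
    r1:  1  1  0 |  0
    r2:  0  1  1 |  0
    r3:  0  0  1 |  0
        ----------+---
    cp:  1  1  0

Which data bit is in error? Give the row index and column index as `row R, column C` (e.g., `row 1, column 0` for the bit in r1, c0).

Recompute each row's even parity and compare to rp:
  r0: data parity 0, sent rp 0 → ok
  r1: data parity 0, sent rp 0 → ok
  r2: data parity 0, sent rp 0 → ok
  r3: data parity 1, sent rp 0 → mismatch
Recompute each column's even parity and compare to cp:
  c0: data parity 1, sent cp 1 → ok
  c1: data parity 1, sent cp 1 → ok
  c2: data parity 1, sent cp 0 → mismatch
Exactly one row (r3) and one column (c2) fail → the flipped bit is at their intersection.

row 3, column 2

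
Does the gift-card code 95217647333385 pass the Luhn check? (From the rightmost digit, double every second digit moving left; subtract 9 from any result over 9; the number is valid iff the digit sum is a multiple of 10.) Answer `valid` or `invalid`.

invalid

From the right, keep odd positions and double even positions (subtract 9 from any doubled value over 9):
  doubled (positions 2,4,...): 7 6 6 8 5 4 9 → sum 45
  kept (positions 1,3,...): 5 3 3 7 6 1 5 → sum 30
Total = 75.
75 mod 10 = 5, so the number is invalid.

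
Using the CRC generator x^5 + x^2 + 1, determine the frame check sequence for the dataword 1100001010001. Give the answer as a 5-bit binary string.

Append 5 zeros: 110000101000100000. Divide by 100101 (XOR where the leading bit is 1):
  pos 0: 110000 XOR 100101 = 010101
  pos 1: 101011 XOR 100101 = 001110
  pos 3: 111001 XOR 100101 = 011100
  pos 4: 111000 XOR 100101 = 011101
  pos 5: 111010 XOR 100101 = 011111
  pos 6: 111110 XOR 100101 = 011011
  pos 7: 110111 XOR 100101 = 010010
  pos 8: 100100 XOR 100101 = 000001
Remainder (last 5 bits) = 10000. This is the CRC / FCS.

10000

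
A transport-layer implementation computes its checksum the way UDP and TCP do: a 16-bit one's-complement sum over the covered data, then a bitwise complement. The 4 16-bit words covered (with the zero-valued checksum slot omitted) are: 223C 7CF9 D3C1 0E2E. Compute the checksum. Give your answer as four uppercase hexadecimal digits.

7EDA

One's-complement addition (fold any carry out of bit 15 back into bit 0):
  0x223C + 0x7CF9 = 0x09F35
  0x9F35 + 0xD3C1 = 0x172F6 → wrap carry → 0x72F7
  0x72F7 + 0x0E2E = 0x08125
One's-complement sum = 0x8125.
Checksum = ~0x8125 & 0xFFFF = 0x7EDA.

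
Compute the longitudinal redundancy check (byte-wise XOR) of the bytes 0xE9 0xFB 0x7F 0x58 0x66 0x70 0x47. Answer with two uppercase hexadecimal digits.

XOR the bytes together:
  start with 0xE9
  0xE9 ⊕ 0xFB = 0x12
  0x12 ⊕ 0x7F = 0x6D
  0x6D ⊕ 0x58 = 0x35
  0x35 ⊕ 0x66 = 0x53
  0x53 ⊕ 0x70 = 0x23
  0x23 ⊕ 0x47 = 0x64

64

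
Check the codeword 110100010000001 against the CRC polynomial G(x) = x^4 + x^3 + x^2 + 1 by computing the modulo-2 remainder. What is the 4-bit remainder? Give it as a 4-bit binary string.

Modulo-2 division of 110100010000001 by 11101:
  pos 0: 11010 XOR 11101 = 00111
  pos 2: 11100 XOR 11101 = 00001
  pos 6: 11000 XOR 11101 = 00101
  pos 8: 10100 XOR 11101 = 01001
  pos 9: 10010 XOR 11101 = 01111
  pos 10: 11111 XOR 11101 = 00010
Remainder = 0010 (nonzero — an error is detected).

0010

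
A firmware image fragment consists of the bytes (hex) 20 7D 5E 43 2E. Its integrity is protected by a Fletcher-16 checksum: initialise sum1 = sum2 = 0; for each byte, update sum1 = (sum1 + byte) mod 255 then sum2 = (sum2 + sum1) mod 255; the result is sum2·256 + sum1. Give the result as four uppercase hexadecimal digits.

Running sums (mod 255):
  after byte 0 (20): sum1=32, sum2=32
  after byte 1 (7D): sum1=157, sum2=189
  after byte 2 (5E): sum1=251, sum2=185
  after byte 3 (43): sum1=63, sum2=248
  after byte 4 (2E): sum1=109, sum2=102
Checksum = sum2·256 + sum1 = 102·256 + 109 = 26221 = 0x666D.

666D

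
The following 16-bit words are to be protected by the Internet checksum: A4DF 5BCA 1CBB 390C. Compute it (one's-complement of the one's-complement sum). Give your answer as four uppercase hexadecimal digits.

A98E

One's-complement addition (fold any carry out of bit 15 back into bit 0):
  0xA4DF + 0x5BCA = 0x100A9 → wrap carry → 0x00AA
  0x00AA + 0x1CBB = 0x01D65
  0x1D65 + 0x390C = 0x05671
One's-complement sum = 0x5671.
Checksum = ~0x5671 & 0xFFFF = 0xA98E.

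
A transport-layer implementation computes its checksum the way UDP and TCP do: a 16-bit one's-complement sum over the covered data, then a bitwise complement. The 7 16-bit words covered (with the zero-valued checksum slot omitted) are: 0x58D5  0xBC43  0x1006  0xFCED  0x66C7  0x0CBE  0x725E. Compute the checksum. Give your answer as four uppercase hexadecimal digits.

One's-complement addition (fold any carry out of bit 15 back into bit 0):
  0x58D5 + 0xBC43 = 0x11518 → wrap carry → 0x1519
  0x1519 + 0x1006 = 0x0251F
  0x251F + 0xFCED = 0x1220C → wrap carry → 0x220D
  0x220D + 0x66C7 = 0x088D4
  0x88D4 + 0x0CBE = 0x09592
  0x9592 + 0x725E = 0x107F0 → wrap carry → 0x07F1
One's-complement sum = 0x07F1.
Checksum = ~0x07F1 & 0xFFFF = 0xF80E.

F80E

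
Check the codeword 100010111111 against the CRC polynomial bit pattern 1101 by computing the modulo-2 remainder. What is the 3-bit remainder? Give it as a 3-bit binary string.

Modulo-2 division of 100010111111 by 1101:
  pos 0: 1000 XOR 1101 = 0101
  pos 1: 1011 XOR 1101 = 0110
  pos 2: 1100 XOR 1101 = 0001
  pos 5: 1111 XOR 1101 = 0010
  pos 7: 1011 XOR 1101 = 0110
  pos 8: 1101 XOR 1101 = 0000
Remainder = 000 (zero — the frame passes the CRC check).

000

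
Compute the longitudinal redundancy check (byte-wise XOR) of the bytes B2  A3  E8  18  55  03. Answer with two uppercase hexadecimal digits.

B7

XOR the bytes together:
  start with 0xB2
  0xB2 ⊕ 0xA3 = 0x11
  0x11 ⊕ 0xE8 = 0xF9
  0xF9 ⊕ 0x18 = 0xE1
  0xE1 ⊕ 0x55 = 0xB4
  0xB4 ⊕ 0x03 = 0xB7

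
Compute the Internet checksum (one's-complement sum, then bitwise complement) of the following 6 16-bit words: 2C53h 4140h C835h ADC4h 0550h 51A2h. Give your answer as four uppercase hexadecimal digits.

One's-complement addition (fold any carry out of bit 15 back into bit 0):
  0x2C53 + 0x4140 = 0x06D93
  0x6D93 + 0xC835 = 0x135C8 → wrap carry → 0x35C9
  0x35C9 + 0xADC4 = 0x0E38D
  0xE38D + 0x0550 = 0x0E8DD
  0xE8DD + 0x51A2 = 0x13A7F → wrap carry → 0x3A80
One's-complement sum = 0x3A80.
Checksum = ~0x3A80 & 0xFFFF = 0xC57F.

C57F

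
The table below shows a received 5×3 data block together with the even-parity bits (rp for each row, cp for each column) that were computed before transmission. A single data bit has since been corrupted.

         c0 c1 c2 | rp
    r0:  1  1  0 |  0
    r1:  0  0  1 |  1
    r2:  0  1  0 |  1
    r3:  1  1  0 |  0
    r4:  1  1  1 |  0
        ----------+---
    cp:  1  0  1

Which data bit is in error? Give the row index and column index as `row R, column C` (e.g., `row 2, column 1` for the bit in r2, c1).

row 4, column 2

Recompute each row's even parity and compare to rp:
  r0: data parity 0, sent rp 0 → ok
  r1: data parity 1, sent rp 1 → ok
  r2: data parity 1, sent rp 1 → ok
  r3: data parity 0, sent rp 0 → ok
  r4: data parity 1, sent rp 0 → mismatch
Recompute each column's even parity and compare to cp:
  c0: data parity 1, sent cp 1 → ok
  c1: data parity 0, sent cp 0 → ok
  c2: data parity 0, sent cp 1 → mismatch
Exactly one row (r4) and one column (c2) fail → the flipped bit is at their intersection.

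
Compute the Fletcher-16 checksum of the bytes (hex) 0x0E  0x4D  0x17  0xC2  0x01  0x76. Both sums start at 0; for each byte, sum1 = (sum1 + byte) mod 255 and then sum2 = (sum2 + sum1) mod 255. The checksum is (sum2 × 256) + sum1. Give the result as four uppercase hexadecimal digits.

Running sums (mod 255):
  after byte 0 (0x0E): sum1=14, sum2=14
  after byte 1 (0x4D): sum1=91, sum2=105
  after byte 2 (0x17): sum1=114, sum2=219
  after byte 3 (0xC2): sum1=53, sum2=17
  after byte 4 (0x01): sum1=54, sum2=71
  after byte 5 (0x76): sum1=172, sum2=243
Checksum = sum2·256 + sum1 = 243·256 + 172 = 62380 = 0xF3AC.

F3AC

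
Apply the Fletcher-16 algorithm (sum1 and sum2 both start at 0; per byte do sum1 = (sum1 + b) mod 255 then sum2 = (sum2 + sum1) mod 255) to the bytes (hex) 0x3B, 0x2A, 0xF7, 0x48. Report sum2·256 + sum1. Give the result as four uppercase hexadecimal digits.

Running sums (mod 255):
  after byte 0 (0x3B): sum1=59, sum2=59
  after byte 1 (0x2A): sum1=101, sum2=160
  after byte 2 (0xF7): sum1=93, sum2=253
  after byte 3 (0x48): sum1=165, sum2=163
Checksum = sum2·256 + sum1 = 163·256 + 165 = 41893 = 0xA3A5.

A3A5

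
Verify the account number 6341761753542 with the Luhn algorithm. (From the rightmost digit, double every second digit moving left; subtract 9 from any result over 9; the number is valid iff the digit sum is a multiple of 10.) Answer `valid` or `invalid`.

valid

From the right, keep odd positions and double even positions (subtract 9 from any doubled value over 9):
  doubled (positions 2,4,...): 8 6 5 3 2 6 → sum 30
  kept (positions 1,3,...): 2 5 5 1 7 4 6 → sum 30
Total = 60.
60 mod 10 = 0, so the number is valid.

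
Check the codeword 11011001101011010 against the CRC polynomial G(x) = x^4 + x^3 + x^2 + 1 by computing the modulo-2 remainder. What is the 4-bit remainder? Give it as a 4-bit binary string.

0000

Modulo-2 division of 11011001101011010 by 11101:
  pos 0: 11011 XOR 11101 = 00110
  pos 2: 11000 XOR 11101 = 00101
  pos 4: 10111 XOR 11101 = 01010
  pos 5: 10100 XOR 11101 = 01001
  pos 6: 10011 XOR 11101 = 01110
  pos 7: 11100 XOR 11101 = 00001
  pos 11: 11101 XOR 11101 = 00000
Remainder = 0000 (zero — the frame passes the CRC check).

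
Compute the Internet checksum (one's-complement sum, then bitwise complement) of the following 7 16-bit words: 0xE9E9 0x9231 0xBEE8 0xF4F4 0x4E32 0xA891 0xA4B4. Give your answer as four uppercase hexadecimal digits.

348E

One's-complement addition (fold any carry out of bit 15 back into bit 0):
  0xE9E9 + 0x9231 = 0x17C1A → wrap carry → 0x7C1B
  0x7C1B + 0xBEE8 = 0x13B03 → wrap carry → 0x3B04
  0x3B04 + 0xF4F4 = 0x12FF8 → wrap carry → 0x2FF9
  0x2FF9 + 0x4E32 = 0x07E2B
  0x7E2B + 0xA891 = 0x126BC → wrap carry → 0x26BD
  0x26BD + 0xA4B4 = 0x0CB71
One's-complement sum = 0xCB71.
Checksum = ~0xCB71 & 0xFFFF = 0x348E.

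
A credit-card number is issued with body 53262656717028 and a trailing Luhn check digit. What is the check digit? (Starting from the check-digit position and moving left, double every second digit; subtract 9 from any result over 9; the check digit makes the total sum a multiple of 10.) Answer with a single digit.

6

Partial digits right→left: 8 2 0 7 1 7 6 5 6 2 6 2 3 5
Double every second digit counting from the check-digit position (so the 1st, 3rd, 5th, ... of the partial from the right).
  doubled (with −9 where >9): 7 0 2 3 3 3 6 → sum 24
  kept as-is: 2 7 7 5 2 2 5 → sum 30
Total = 24 + 30 = 54.
Check digit = (10 − (54 mod 10)) mod 10 = 6.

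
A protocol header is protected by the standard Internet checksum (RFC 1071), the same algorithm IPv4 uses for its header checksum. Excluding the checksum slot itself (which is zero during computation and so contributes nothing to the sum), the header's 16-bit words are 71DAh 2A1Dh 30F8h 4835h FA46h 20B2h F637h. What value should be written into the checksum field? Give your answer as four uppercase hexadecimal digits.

One's-complement addition (fold any carry out of bit 15 back into bit 0):
  0x71DA + 0x2A1D = 0x09BF7
  0x9BF7 + 0x30F8 = 0x0CCEF
  0xCCEF + 0x4835 = 0x11524 → wrap carry → 0x1525
  0x1525 + 0xFA46 = 0x10F6B → wrap carry → 0x0F6C
  0x0F6C + 0x20B2 = 0x0301E
  0x301E + 0xF637 = 0x12655 → wrap carry → 0x2656
One's-complement sum = 0x2656.
Checksum = ~0x2656 & 0xFFFF = 0xD9A9.

D9A9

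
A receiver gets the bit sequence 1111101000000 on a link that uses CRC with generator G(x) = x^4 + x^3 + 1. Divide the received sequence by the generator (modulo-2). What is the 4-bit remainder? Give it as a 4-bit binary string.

Modulo-2 division of 1111101000000 by 11001:
  pos 0: 11111 XOR 11001 = 00110
  pos 2: 11001 XOR 11001 = 00000
Remainder = 0000 (zero — the frame passes the CRC check).

0000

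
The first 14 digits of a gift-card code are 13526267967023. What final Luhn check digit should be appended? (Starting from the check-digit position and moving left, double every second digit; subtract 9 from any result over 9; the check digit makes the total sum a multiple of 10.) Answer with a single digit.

Partial digits right→left: 3 2 0 7 6 9 7 6 2 6 2 5 3 1
Double every second digit counting from the check-digit position (so the 1st, 3rd, 5th, ... of the partial from the right).
  doubled (with −9 where >9): 6 0 3 5 4 4 6 → sum 28
  kept as-is: 2 7 9 6 6 5 1 → sum 36
Total = 28 + 36 = 64.
Check digit = (10 − (64 mod 10)) mod 10 = 6.

6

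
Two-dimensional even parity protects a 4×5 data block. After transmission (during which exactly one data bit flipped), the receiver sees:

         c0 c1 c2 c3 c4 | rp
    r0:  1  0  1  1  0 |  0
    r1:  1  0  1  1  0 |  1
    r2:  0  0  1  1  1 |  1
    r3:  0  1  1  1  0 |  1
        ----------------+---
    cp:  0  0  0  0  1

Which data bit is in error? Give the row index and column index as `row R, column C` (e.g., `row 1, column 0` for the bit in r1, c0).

row 0, column 1

Recompute each row's even parity and compare to rp:
  r0: data parity 1, sent rp 0 → mismatch
  r1: data parity 1, sent rp 1 → ok
  r2: data parity 1, sent rp 1 → ok
  r3: data parity 1, sent rp 1 → ok
Recompute each column's even parity and compare to cp:
  c0: data parity 0, sent cp 0 → ok
  c1: data parity 1, sent cp 0 → mismatch
  c2: data parity 0, sent cp 0 → ok
  c3: data parity 0, sent cp 0 → ok
  c4: data parity 1, sent cp 1 → ok
Exactly one row (r0) and one column (c1) fail → the flipped bit is at their intersection.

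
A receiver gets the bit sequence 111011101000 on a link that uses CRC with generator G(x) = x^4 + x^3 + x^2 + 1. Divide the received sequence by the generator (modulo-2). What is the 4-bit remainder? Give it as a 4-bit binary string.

0001

Modulo-2 division of 111011101000 by 11101:
  pos 0: 11101 XOR 11101 = 00000
  pos 5: 11010 XOR 11101 = 00111
  pos 7: 11100 XOR 11101 = 00001
Remainder = 0001 (nonzero — an error is detected).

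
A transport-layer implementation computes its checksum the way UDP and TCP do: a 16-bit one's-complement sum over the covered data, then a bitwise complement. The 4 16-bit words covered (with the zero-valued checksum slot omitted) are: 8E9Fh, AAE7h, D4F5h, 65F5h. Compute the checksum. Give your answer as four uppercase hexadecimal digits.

8B8D

One's-complement addition (fold any carry out of bit 15 back into bit 0):
  0x8E9F + 0xAAE7 = 0x13986 → wrap carry → 0x3987
  0x3987 + 0xD4F5 = 0x10E7C → wrap carry → 0x0E7D
  0x0E7D + 0x65F5 = 0x07472
One's-complement sum = 0x7472.
Checksum = ~0x7472 & 0xFFFF = 0x8B8D.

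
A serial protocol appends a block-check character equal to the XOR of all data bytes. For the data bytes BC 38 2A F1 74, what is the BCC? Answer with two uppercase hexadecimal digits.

2B

XOR the bytes together:
  start with 0xBC
  0xBC ⊕ 0x38 = 0x84
  0x84 ⊕ 0x2A = 0xAE
  0xAE ⊕ 0xF1 = 0x5F
  0x5F ⊕ 0x74 = 0x2B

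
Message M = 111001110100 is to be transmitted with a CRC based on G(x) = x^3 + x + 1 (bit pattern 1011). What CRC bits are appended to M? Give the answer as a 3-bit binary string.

011

Append 3 zeros: 111001110100000. Divide by 1011 (XOR where the leading bit is 1):
  pos 0: 1110 XOR 1011 = 0101
  pos 1: 1010 XOR 1011 = 0001
  pos 4: 1111 XOR 1011 = 0100
  pos 5: 1000 XOR 1011 = 0011
  pos 7: 1110 XOR 1011 = 0101
  pos 8: 1010 XOR 1011 = 0001
  pos 11: 1000 XOR 1011 = 0011
Remainder (last 3 bits) = 011. This is the CRC / FCS.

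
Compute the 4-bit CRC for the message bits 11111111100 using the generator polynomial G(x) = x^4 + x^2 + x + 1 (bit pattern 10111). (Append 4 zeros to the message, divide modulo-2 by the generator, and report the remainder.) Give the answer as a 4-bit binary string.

Append 4 zeros: 111111111000000. Divide by 10111 (XOR where the leading bit is 1):
  pos 0: 11111 XOR 10111 = 01000
  pos 1: 10001 XOR 10111 = 00110
  pos 3: 11011 XOR 10111 = 01100
  pos 4: 11001 XOR 10111 = 01110
  pos 5: 11100 XOR 10111 = 01011
  pos 6: 10110 XOR 10111 = 00001
  pos 10: 10000 XOR 10111 = 00111
Remainder (last 4 bits) = 0111. This is the CRC / FCS.

0111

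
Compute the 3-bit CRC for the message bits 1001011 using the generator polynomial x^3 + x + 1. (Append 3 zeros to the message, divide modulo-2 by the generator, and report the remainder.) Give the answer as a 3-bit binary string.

Append 3 zeros: 1001011000. Divide by 1011 (XOR where the leading bit is 1):
  pos 0: 1001 XOR 1011 = 0010
  pos 2: 1001 XOR 1011 = 0010
  pos 4: 1010 XOR 1011 = 0001
Remainder (last 3 bits) = 100. This is the CRC / FCS.

100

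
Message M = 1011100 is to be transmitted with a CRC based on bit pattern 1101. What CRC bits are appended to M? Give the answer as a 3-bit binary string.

Append 3 zeros: 1011100000. Divide by 1101 (XOR where the leading bit is 1):
  pos 0: 1011 XOR 1101 = 0110
  pos 1: 1101 XOR 1101 = 0000
Remainder (last 3 bits) = 000. This is the CRC / FCS.

000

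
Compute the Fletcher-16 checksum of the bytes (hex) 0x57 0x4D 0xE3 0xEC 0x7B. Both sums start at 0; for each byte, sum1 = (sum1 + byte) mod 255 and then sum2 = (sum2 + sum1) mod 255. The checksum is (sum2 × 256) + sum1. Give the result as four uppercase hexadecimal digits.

Running sums (mod 255):
  after byte 0 (0x57): sum1=87, sum2=87
  after byte 1 (0x4D): sum1=164, sum2=251
  after byte 2 (0xE3): sum1=136, sum2=132
  after byte 3 (0xEC): sum1=117, sum2=249
  after byte 4 (0x7B): sum1=240, sum2=234
Checksum = sum2·256 + sum1 = 234·256 + 240 = 60144 = 0xEAF0.

EAF0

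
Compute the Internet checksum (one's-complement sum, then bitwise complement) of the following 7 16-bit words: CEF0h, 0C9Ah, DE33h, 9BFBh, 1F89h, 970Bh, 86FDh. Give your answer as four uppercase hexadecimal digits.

6CB3

One's-complement addition (fold any carry out of bit 15 back into bit 0):
  0xCEF0 + 0x0C9A = 0x0DB8A
  0xDB8A + 0xDE33 = 0x1B9BD → wrap carry → 0xB9BE
  0xB9BE + 0x9BFB = 0x155B9 → wrap carry → 0x55BA
  0x55BA + 0x1F89 = 0x07543
  0x7543 + 0x970B = 0x10C4E → wrap carry → 0x0C4F
  0x0C4F + 0x86FD = 0x0934C
One's-complement sum = 0x934C.
Checksum = ~0x934C & 0xFFFF = 0x6CB3.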